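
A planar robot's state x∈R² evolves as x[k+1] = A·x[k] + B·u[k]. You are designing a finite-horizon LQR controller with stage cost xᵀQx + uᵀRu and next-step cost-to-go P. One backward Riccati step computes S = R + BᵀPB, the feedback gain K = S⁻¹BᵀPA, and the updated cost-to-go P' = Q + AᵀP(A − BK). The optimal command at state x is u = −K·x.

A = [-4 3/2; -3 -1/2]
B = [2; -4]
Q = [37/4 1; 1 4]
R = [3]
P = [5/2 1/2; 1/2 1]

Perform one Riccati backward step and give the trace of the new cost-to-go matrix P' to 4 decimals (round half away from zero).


77.2321

BᵀP = [3.0000 -3.0000]
S = R + BᵀPB = [3] + [18.0000] = [21.0000]
BᵀPA = [-3.0000 6.0000]
K = S⁻¹·BᵀPA = [-0.1429 0.2857]
A−BK = [-3.7143 0.9286; -3.5714 0.6429]
AᵀP(A−BK) = [60.5714 -13.8929; -13.8929 3.4107]
P' = Q + AᵀP(A−BK) = [69.8214 -12.8929; -12.8929 7.4107]
tr(P') = 77.2321


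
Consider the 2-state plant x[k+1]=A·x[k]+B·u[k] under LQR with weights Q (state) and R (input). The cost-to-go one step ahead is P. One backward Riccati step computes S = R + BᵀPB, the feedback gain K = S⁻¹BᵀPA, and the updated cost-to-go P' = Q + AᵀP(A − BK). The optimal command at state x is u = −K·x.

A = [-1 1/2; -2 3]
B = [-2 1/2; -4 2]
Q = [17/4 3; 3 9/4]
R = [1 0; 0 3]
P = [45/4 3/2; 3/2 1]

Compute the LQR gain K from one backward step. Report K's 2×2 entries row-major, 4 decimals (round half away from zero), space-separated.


0.4789 -0.3185 -0.0465 0.2783

BᵀP = [-28.5000 -7.0000; 8.6250 2.7500]
S = R + BᵀPB = [1 0; 0 3] + [85.0000 -28.2500; -28.2500 9.8125] = [86.0000 -28.2500; -28.2500 12.8125]
BᵀPA = [42.5000 -35.2500; -14.1250 12.5625]
K = S⁻¹·BᵀPA = [0.4789 -0.3185; -0.0465 0.2783]
A−BK = [-0.0189 -0.2761; 0.0086 1.1695]
AᵀP(A−BK) = [0.2395 -0.1592; -0.1592 1.5904]
P' = Q + AᵀP(A−BK) = [4.4895 2.8408; 2.8408 3.8404]
tr(P') = 8.3299


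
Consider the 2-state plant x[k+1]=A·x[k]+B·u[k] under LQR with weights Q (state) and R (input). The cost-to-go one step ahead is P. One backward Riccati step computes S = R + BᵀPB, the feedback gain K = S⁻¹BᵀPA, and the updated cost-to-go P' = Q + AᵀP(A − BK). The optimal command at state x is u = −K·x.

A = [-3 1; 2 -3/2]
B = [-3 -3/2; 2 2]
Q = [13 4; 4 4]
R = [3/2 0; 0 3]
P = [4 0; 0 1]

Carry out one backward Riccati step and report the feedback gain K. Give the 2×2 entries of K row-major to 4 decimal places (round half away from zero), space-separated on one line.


BᵀP = [-12.0000 2.0000; -6.0000 2.0000]
S = R + BᵀPB = [3/2 0; 0 3] + [40.0000 22.0000; 22.0000 13.0000] = [41.5000 22.0000; 22.0000 16.0000]
BᵀPA = [40.0000 -15.0000; 22.0000 -9.0000]
K = S⁻¹·BᵀPA = [0.8667 -0.2333; 0.1833 -0.2417]
A−BK = [-0.1250 -0.0625; -0.1000 -0.5500]
AᵀP(A−BK) = [1.3000 -0.3500; -0.3500 0.5750]
P' = Q + AᵀP(A−BK) = [14.3000 3.6500; 3.6500 4.5750]
tr(P') = 18.8750

0.8667 -0.2333 0.1833 -0.2417


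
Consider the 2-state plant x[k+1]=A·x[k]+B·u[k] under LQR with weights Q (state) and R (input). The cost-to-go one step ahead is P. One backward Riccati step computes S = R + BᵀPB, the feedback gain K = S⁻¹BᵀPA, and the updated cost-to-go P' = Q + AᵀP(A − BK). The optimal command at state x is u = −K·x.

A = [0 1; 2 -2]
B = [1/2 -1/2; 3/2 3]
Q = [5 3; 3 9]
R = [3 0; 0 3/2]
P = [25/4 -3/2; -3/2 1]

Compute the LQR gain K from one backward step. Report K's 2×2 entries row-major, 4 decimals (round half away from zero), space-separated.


BᵀP = [0.8750 0.7500; -7.6250 3.7500]
S = R + BᵀPB = [3 0; 0 3/2] + [1.5625 1.8125; 1.8125 15.0625] = [4.5625 1.8125; 1.8125 16.5625]
BᵀPA = [1.5000 -0.6250; 7.5000 -15.1250]
K = S⁻¹·BᵀPA = [0.1556 0.2361; 0.4358 -0.9390]
A−BK = [0.1401 0.4125; 0.4591 0.4630]
AᵀP(A−BK) = [0.4981 -0.3113; -0.3113 2.1946]
P' = Q + AᵀP(A−BK) = [5.4981 2.6887; 2.6887 11.1946]
tr(P') = 16.6926

0.1556 0.2361 0.4358 -0.9390


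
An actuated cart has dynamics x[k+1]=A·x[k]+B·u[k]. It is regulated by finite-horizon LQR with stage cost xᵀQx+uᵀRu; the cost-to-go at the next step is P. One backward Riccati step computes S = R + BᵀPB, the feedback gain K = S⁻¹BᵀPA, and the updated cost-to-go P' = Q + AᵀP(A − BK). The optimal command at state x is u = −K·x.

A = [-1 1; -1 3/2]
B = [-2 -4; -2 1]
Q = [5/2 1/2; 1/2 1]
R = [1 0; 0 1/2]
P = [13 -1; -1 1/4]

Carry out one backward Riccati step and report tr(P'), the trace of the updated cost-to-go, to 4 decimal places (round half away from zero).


3.8846

BᵀP = [-24.0000 1.5000; -53.0000 4.2500]
S = R + BᵀPB = [1 0; 0 1/2] + [45.0000 97.5000; 97.5000 216.2500] = [46.0000 97.5000; 97.5000 216.7500]
BᵀPA = [22.5000 -21.7500; 48.7500 -46.6250]
K = S⁻¹·BᵀPA = [0.2666 -0.3627; 0.1050 -0.0520]
A−BK = [-0.0468 0.0668; -0.5719 0.8266]
AᵀP(A−BK) = [0.1333 -0.1813; -0.1813 0.2513]
P' = Q + AᵀP(A−BK) = [2.6333 0.3187; 0.3187 1.2513]
tr(P') = 3.8846


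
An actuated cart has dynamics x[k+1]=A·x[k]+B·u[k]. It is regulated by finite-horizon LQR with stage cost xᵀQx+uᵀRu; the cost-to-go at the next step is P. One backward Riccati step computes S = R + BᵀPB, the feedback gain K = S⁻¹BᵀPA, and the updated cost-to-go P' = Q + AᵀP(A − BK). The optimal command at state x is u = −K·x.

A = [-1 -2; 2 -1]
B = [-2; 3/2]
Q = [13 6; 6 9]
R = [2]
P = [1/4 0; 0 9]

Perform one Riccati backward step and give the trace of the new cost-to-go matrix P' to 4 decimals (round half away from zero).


29.0027

BᵀP = [-0.5000 13.5000]
S = R + BᵀPB = [2] + [21.2500] = [23.2500]
BᵀPA = [27.5000 -12.5000]
K = S⁻¹·BᵀPA = [1.1828 -0.5376]
A−BK = [1.3656 -3.0753; 0.2258 -0.1935]
AᵀP(A−BK) = [3.7231 -2.7151; -2.7151 3.2796]
P' = Q + AᵀP(A−BK) = [16.7231 3.2849; 3.2849 12.2796]
tr(P') = 29.0027


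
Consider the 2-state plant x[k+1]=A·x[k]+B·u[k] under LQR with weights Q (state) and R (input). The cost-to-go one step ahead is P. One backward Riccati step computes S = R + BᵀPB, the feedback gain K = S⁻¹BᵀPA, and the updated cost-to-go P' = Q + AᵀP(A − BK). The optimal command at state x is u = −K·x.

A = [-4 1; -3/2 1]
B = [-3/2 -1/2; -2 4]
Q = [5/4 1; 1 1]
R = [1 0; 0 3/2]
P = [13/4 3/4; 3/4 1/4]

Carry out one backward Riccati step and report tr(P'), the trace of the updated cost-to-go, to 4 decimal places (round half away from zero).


7.6420

BᵀP = [-6.3750 -1.6250; 1.3750 0.6250]
S = R + BᵀPB = [1 0; 0 3/2] + [12.8125 -3.3125; -3.3125 1.8125] = [13.8125 -3.3125; -3.3125 3.3125]
BᵀPA = [27.9375 -8.0000; -6.4375 2.0000]
K = S⁻¹·BᵀPA = [2.0476 -0.5714; 0.1042 0.0323]
A−BK = [-0.8765 0.1590; 2.1783 -0.2722]
AᵀP(A−BK) = [5.0281 -1.3275; -1.3275 0.3639]
P' = Q + AᵀP(A−BK) = [6.2781 -0.3275; -0.3275 1.3639]
tr(P') = 7.6420


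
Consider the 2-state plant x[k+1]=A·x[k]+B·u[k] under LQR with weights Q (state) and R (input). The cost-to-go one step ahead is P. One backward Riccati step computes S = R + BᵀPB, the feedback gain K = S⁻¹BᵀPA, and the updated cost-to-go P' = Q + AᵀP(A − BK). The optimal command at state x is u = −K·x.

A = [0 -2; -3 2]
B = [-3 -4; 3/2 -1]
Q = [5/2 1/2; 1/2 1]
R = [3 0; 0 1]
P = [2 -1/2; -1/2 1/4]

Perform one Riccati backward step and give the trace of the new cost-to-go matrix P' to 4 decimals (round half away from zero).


BᵀP = [-6.7500 1.8750; -7.5000 1.7500]
S = R + BᵀPB = [3 0; 0 1] + [23.0625 25.1250; 25.1250 28.2500] = [26.0625 25.1250; 25.1250 29.2500]
BᵀPA = [-5.6250 17.2500; -5.2500 18.5000]
K = S⁻¹·BᵀPA = [-0.2489 0.3033; 0.0343 0.3720]
A−BK = [-0.6094 0.3977; -2.5923 1.9170]
AᵀP(A−BK) = [1.0300 -0.8412; -0.8412 0.8870]
P' = Q + AᵀP(A−BK) = [3.5300 -0.3412; -0.3412 1.8870]
tr(P') = 5.4170

5.4170


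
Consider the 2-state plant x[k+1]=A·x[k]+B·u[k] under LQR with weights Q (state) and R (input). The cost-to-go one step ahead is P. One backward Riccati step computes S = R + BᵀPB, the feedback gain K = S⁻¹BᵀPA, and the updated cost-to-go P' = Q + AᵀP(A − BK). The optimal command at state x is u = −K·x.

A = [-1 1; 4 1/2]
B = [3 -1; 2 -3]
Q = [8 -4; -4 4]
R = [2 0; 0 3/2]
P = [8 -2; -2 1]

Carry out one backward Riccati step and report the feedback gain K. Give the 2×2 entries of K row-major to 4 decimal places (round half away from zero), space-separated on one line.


BᵀP = [20.0000 -4.0000; -2.0000 -1.0000]
S = R + BᵀPB = [2 0; 0 3/2] + [52.0000 -8.0000; -8.0000 5.0000] = [54.0000 -8.0000; -8.0000 6.5000]
BᵀPA = [-36.0000 18.0000; -2.0000 -2.5000]
K = S⁻¹·BᵀPA = [-0.8711 0.3380; -1.3798 0.0314]
A−BK = [0.2334 0.0174; 1.6028 -0.0819]
AᵀP(A−BK) = [5.8815 -0.7700; -0.7700 0.2448]
P' = Q + AᵀP(A−BK) = [13.8815 -4.7700; -4.7700 4.2448]
tr(P') = 18.1263

-0.8711 0.3380 -1.3798 0.0314


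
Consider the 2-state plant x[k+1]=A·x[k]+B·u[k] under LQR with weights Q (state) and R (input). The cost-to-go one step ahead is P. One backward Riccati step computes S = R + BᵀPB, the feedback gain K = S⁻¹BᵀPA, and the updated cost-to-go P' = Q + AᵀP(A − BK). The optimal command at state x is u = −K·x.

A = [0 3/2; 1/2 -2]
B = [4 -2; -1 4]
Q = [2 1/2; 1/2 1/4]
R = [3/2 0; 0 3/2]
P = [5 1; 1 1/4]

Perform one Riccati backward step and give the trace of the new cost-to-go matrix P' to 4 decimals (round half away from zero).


2.4447

BᵀP = [19.0000 3.7500; -6.0000 -1.0000]
S = R + BᵀPB = [3/2 0; 0 3/2] + [72.2500 -23.0000; -23.0000 8.0000] = [73.7500 -23.0000; -23.0000 9.5000]
BᵀPA = [1.8750 21.0000; -0.5000 -7.0000]
K = S⁻¹·BᵀPA = [0.0368 0.2243; 0.0364 -0.1937]
A−BK = [-0.0743 0.2152; 0.3911 -1.0007]
AᵀP(A−BK) = [0.0117 -0.0175; -0.0175 0.1830]
P' = Q + AᵀP(A−BK) = [2.0117 0.4825; 0.4825 0.4330]
tr(P') = 2.4447


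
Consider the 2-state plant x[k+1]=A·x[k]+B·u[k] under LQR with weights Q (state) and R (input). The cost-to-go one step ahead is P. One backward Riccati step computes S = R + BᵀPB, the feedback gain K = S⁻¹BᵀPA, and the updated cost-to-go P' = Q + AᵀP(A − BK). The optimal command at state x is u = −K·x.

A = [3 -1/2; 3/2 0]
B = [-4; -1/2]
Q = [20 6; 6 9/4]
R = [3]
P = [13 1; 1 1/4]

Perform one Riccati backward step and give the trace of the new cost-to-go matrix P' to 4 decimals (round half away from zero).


BᵀP = [-52.5000 -4.1250]
S = R + BᵀPB = [3] + [212.0625] = [215.0625]
BᵀPA = [-163.6875 26.2500]
K = S⁻¹·BᵀPA = [-0.7611 0.1221]
A−BK = [-0.0445 -0.0118; 1.1194 0.0610]
AᵀP(A−BK) = [1.9773 -0.2707; -0.2707 0.0460]
P' = Q + AᵀP(A−BK) = [21.9773 5.7293; 5.7293 2.2960]
tr(P') = 24.2733

24.2733


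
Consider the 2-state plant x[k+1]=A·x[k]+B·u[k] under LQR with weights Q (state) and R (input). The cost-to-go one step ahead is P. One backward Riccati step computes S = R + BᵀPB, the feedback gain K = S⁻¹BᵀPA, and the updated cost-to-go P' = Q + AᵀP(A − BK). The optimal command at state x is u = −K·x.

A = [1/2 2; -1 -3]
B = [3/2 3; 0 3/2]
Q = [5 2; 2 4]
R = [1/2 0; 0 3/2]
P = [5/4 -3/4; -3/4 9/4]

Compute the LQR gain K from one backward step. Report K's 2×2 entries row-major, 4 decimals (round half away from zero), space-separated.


1.0443 3.3792 -0.3548 -1.0333

BᵀP = [1.8750 -1.1250; 2.6250 1.1250]
S = R + BᵀPB = [1/2 0; 0 3/2] + [2.8125 3.9375; 3.9375 9.5625] = [3.3125 3.9375; 3.9375 11.0625]
BᵀPA = [2.0625 7.1250; 0.1875 1.8750]
K = S⁻¹·BᵀPA = [1.0443 3.3792; -0.3548 -1.0333]
A−BK = [-0.0022 0.0310; -0.4678 -1.4501]
AᵀP(A−BK) = [1.2251 3.8492; 3.8492 12.1109]
P' = Q + AᵀP(A−BK) = [6.2251 5.8492; 5.8492 16.1109]
tr(P') = 22.3359


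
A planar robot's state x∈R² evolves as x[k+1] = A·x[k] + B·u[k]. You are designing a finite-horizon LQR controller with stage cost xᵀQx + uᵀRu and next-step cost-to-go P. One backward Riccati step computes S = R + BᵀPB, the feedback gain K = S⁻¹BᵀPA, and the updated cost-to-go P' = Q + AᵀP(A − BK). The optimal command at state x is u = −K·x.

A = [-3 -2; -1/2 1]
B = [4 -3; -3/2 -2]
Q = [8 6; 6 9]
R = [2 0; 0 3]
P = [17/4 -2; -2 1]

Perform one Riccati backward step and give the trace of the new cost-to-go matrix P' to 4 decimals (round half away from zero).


BᵀP = [20.0000 -9.5000; -8.7500 4.0000]
S = R + BᵀPB = [2 0; 0 3] + [94.2500 -41.0000; -41.0000 18.2500] = [96.2500 -41.0000; -41.0000 21.2500]
BᵀPA = [-55.2500 -49.5000; 24.2500 21.5000]
K = S⁻¹·BᵀPA = [-0.4936 -0.4677; 0.1889 0.1095]
A−BK = [-0.4591 0.1990; -0.8626 0.5174]
AᵀP(A−BK) = [0.6500 0.5075; 0.5075 0.4975]
P' = Q + AᵀP(A−BK) = [8.6500 6.5075; 6.5075 9.4975]
tr(P') = 18.1475

18.1475


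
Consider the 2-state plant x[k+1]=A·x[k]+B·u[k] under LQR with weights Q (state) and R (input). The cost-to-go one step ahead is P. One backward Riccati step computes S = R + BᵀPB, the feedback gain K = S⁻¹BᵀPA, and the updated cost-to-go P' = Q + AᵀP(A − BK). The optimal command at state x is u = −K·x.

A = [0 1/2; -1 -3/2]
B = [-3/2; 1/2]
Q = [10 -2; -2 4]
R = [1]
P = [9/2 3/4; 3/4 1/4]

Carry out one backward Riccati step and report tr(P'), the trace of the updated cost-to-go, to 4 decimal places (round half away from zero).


BᵀP = [-6.3750 -1.0000]
S = R + BᵀPB = [1] + [9.0625] = [10.0625]
BᵀPA = [1.0000 -1.6875]
K = S⁻¹·BᵀPA = [0.0994 -0.1677]
A−BK = [0.1491 0.2484; -1.0497 -1.4161]
AᵀP(A−BK) = [0.1506 0.1677; 0.1677 0.2795]
P' = Q + AᵀP(A−BK) = [10.1506 -1.8323; -1.8323 4.2795]
tr(P') = 14.4301

14.4301


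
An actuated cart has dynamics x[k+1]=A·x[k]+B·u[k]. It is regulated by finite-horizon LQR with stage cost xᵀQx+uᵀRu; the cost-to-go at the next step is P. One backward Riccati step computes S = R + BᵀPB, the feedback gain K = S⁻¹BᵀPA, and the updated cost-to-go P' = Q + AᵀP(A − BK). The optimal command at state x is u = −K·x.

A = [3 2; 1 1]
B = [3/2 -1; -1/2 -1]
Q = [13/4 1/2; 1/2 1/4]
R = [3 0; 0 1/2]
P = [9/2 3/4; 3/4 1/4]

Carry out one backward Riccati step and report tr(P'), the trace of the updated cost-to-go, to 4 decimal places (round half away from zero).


BᵀP = [6.3750 1.0000; -5.2500 -1.0000]
S = R + BᵀPB = [3 0; 0 1/2] + [9.0625 -7.3750; -7.3750 6.2500] = [12.0625 -7.3750; -7.3750 6.7500]
BᵀPA = [20.1250 13.7500; -16.7500 -11.5000]
K = S⁻¹·BᵀPA = [0.4555 0.2960; -1.9838 -1.3803]
A−BK = [0.3329 0.1757; -0.7561 -0.2324]
AᵀP(A−BK) = [2.8543 1.9231; 1.9231 1.3066]
P' = Q + AᵀP(A−BK) = [6.1043 2.4231; 2.4231 1.5566]
tr(P') = 7.6610

7.6610


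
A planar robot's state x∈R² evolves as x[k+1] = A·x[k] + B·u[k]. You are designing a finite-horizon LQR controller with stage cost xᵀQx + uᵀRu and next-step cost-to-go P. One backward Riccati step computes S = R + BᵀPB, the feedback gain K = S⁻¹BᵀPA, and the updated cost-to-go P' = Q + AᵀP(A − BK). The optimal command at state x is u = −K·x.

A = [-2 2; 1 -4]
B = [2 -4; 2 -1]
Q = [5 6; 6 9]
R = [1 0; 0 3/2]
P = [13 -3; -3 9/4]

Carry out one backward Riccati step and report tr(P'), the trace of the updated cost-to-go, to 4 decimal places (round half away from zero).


27.4337

BᵀP = [20.0000 -1.5000; -49.0000 9.7500]
S = R + BᵀPB = [1 0; 0 3/2] + [37.0000 -78.5000; -78.5000 186.2500] = [38.0000 -78.5000; -78.5000 187.7500]
BᵀPA = [-41.5000 46.0000; 107.7500 -137.0000]
K = S⁻¹·BᵀPA = [0.6858 -2.1785; 0.8606 -1.6405]
A−BK = [0.0710 -0.2052; 0.4891 -1.2836]
AᵀP(A−BK) = [1.9767 -4.6392; -4.6392 11.4569]
P' = Q + AᵀP(A−BK) = [6.9767 1.3608; 1.3608 20.4569]
tr(P') = 27.4337


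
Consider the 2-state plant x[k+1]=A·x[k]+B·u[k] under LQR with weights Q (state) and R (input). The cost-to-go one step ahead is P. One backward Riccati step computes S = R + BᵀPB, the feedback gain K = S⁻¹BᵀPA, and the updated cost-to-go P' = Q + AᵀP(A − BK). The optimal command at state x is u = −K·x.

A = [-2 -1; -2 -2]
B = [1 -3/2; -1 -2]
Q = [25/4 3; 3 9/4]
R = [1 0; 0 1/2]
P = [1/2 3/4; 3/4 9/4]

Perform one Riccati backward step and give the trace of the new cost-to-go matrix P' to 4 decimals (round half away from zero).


BᵀP = [-0.2500 -1.5000; -2.2500 -5.6250]
S = R + BᵀPB = [1 0; 0 1/2] + [1.2500 3.3750; 3.3750 14.6250] = [2.2500 3.3750; 3.3750 15.1250]
BᵀPA = [3.5000 3.2500; 15.7500 13.5000]
K = S⁻¹·BᵀPA = [-0.0097 0.1587; 1.0435 0.8571]
A−BK = [-0.4251 0.1270; 0.0773 -0.1270]
AᵀP(A−BK) = [0.5990 0.4444; 0.4444 0.4127]
P' = Q + AᵀP(A−BK) = [6.8490 3.4444; 3.4444 2.6627]
tr(P') = 9.5117

9.5117


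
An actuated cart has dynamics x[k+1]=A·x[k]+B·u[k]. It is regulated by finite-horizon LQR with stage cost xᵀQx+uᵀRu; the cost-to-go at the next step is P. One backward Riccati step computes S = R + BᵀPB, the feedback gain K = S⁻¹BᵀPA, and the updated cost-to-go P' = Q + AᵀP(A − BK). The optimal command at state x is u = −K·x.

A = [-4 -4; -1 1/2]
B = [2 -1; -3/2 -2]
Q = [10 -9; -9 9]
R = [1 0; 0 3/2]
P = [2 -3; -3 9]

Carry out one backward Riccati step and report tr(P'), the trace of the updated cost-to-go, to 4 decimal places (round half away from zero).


BᵀP = [8.5000 -19.5000; 4.0000 -15.0000]
S = R + BᵀPB = [1 0; 0 3/2] + [46.2500 30.5000; 30.5000 26.0000] = [47.2500 30.5000; 30.5000 27.5000]
BᵀPA = [-14.5000 -43.7500; -1.0000 -23.5000]
K = S⁻¹·BᵀPA = [-0.9976 -1.3176; 1.0701 0.6068]
A−BK = [-0.9346 -0.7579; -0.3562 -0.2628]
AᵀP(A−BK) = [3.6045 3.0010; 3.0010 2.8639]
P' = Q + AᵀP(A−BK) = [13.6045 -5.9990; -5.9990 11.8639]
tr(P') = 25.4683

25.4683


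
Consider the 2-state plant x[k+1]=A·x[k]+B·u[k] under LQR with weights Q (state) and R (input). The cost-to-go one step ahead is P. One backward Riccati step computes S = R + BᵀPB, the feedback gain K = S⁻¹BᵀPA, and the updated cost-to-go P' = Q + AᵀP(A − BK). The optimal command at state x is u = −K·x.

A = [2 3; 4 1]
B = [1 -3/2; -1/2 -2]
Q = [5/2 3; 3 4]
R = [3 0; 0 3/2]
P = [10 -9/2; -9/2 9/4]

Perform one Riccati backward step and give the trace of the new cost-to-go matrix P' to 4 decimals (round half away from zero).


BᵀP = [12.2500 -5.6250; -6.0000 2.2500]
S = R + BᵀPB = [3 0; 0 3/2] + [15.0625 -7.1250; -7.1250 4.5000] = [18.0625 -7.1250; -7.1250 6.0000]
BᵀPA = [2.0000 31.1250; -3.0000 -15.7500]
K = S⁻¹·BᵀPA = [-0.1627 1.2937; -0.6932 -1.0887]
A−BK = [1.1229 0.0732; 2.5321 -0.5305]
AᵀP(A−BK) = [2.2457 0.1465; 0.1465 7.8356]
P' = Q + AᵀP(A−BK) = [4.7457 3.1465; 3.1465 11.8356]
tr(P') = 16.5814

16.5814


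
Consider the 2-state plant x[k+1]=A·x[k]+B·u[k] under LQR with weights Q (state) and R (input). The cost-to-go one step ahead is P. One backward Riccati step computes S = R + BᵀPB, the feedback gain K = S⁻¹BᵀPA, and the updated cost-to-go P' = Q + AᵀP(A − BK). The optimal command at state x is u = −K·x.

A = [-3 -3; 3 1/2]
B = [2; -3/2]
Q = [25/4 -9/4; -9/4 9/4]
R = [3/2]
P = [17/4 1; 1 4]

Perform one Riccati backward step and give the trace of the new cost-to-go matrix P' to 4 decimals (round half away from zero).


25.7442

BᵀP = [7.0000 -4.0000]
S = R + BᵀPB = [3/2] + [20.0000] = [21.5000]
BᵀPA = [-33.0000 -23.0000]
K = S⁻¹·BᵀPA = [-1.5349 -1.0698]
A−BK = [0.0698 -0.8605; 0.6977 -1.1047]
AᵀP(A−BK) = [5.5988 -1.5523; -1.5523 11.6453]
P' = Q + AᵀP(A−BK) = [11.8488 -3.8023; -3.8023 13.8953]
tr(P') = 25.7442


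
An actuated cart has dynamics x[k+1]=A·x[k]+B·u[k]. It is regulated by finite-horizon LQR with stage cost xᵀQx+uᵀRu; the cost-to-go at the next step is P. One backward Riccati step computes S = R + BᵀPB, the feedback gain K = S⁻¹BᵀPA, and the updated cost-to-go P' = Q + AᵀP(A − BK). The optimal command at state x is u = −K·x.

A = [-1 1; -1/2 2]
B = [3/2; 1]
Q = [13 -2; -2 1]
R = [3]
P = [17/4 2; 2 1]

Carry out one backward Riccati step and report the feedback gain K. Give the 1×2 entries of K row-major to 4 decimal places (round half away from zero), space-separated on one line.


BᵀP = [8.3750 4.0000]
S = R + BᵀPB = [3] + [16.5625] = [19.5625]
BᵀPA = [-10.3750 16.3750]
K = S⁻¹·BᵀPA = [-0.5304 0.8371]
A−BK = [-0.2045 -0.2556; 0.0304 1.1629]
AᵀP(A−BK) = [0.9976 -1.5655; -1.5655 2.5431]
P' = Q + AᵀP(A−BK) = [13.9976 -3.5655; -3.5655 3.5431]
tr(P') = 17.5407

-0.5304 0.8371


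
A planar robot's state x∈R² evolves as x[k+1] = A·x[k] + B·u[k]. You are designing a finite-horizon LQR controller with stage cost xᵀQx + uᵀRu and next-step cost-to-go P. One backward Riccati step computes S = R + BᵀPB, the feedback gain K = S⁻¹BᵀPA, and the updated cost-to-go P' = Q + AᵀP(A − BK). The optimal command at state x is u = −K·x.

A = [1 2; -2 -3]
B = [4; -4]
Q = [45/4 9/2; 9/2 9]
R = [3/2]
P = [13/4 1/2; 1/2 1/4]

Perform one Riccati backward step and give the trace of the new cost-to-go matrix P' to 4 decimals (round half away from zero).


BᵀP = [11.0000 1.0000]
S = R + BᵀPB = [3/2] + [40.0000] = [41.5000]
BᵀPA = [9.0000 19.0000]
K = S⁻¹·BᵀPA = [0.2169 0.4578]
A−BK = [0.1325 0.1687; -1.1325 -1.1687]
AᵀP(A−BK) = [0.2982 0.3795; 0.3795 0.5512]
P' = Q + AᵀP(A−BK) = [11.5482 4.8795; 4.8795 9.5512]
tr(P') = 21.0994

21.0994


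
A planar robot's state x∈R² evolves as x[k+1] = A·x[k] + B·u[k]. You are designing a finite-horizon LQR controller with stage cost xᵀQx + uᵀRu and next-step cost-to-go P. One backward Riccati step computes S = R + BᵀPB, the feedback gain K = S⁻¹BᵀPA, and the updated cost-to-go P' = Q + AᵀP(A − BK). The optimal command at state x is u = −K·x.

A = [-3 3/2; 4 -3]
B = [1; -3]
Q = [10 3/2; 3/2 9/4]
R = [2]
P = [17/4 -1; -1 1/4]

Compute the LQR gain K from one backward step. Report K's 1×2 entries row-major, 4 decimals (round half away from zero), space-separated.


BᵀP = [7.2500 -1.7500]
S = R + BᵀPB = [2] + [12.5000] = [14.5000]
BᵀPA = [-28.7500 16.1250]
K = S⁻¹·BᵀPA = [-1.9828 1.1121]
A−BK = [-1.0172 0.3879; -1.9483 0.3362]
AᵀP(A−BK) = [9.2457 -5.1530; -5.1530 2.8804]
P' = Q + AᵀP(A−BK) = [19.2457 -3.6530; -3.6530 5.1304]
tr(P') = 24.3761

-1.9828 1.1121


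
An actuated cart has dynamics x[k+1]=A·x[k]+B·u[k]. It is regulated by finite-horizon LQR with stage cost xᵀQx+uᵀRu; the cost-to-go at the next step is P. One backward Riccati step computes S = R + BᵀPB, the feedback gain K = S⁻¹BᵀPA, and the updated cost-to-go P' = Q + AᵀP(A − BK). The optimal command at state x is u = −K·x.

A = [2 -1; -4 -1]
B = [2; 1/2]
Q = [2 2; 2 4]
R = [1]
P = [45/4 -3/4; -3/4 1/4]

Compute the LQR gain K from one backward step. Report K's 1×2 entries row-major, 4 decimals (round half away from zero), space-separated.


1.1164 -0.4656

BᵀP = [22.1250 -1.3750]
S = R + BᵀPB = [1] + [43.5625] = [44.5625]
BᵀPA = [49.7500 -20.7500]
K = S⁻¹·BᵀPA = [1.1164 -0.4656]
A−BK = [-0.2328 -0.0687; -4.5582 -0.7672]
AᵀP(A−BK) = [5.4586 0.1655; 0.1655 0.3380]
P' = Q + AᵀP(A−BK) = [7.4586 2.1655; 2.1655 4.3380]
tr(P') = 11.7966


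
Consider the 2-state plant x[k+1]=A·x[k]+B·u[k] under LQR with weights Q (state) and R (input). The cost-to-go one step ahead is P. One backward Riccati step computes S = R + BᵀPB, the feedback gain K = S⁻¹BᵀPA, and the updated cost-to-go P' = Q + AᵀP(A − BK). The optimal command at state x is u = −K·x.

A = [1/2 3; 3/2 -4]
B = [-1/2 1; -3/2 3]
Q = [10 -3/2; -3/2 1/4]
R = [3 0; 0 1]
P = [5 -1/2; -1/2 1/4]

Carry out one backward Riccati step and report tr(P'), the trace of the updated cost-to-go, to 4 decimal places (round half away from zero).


BᵀP = [-1.7500 -0.1250; 3.5000 0.2500]
S = R + BᵀPB = [3 0; 0 1] + [1.0625 -2.1250; -2.1250 4.2500] = [4.0625 -2.1250; -2.1250 5.2500]
BᵀPA = [-1.0625 -4.7500; 2.1250 9.5000]
K = S⁻¹·BᵀPA = [-0.0632 -0.2825; 0.3792 1.6952]
A−BK = [0.0892 1.1636; 0.2677 -9.5093]
AᵀP(A−BK) = [0.1896 0.8476; 0.8476 43.5539]
P' = Q + AᵀP(A−BK) = [10.1896 -0.6524; -0.6524 43.8039]
tr(P') = 53.9935

53.9935


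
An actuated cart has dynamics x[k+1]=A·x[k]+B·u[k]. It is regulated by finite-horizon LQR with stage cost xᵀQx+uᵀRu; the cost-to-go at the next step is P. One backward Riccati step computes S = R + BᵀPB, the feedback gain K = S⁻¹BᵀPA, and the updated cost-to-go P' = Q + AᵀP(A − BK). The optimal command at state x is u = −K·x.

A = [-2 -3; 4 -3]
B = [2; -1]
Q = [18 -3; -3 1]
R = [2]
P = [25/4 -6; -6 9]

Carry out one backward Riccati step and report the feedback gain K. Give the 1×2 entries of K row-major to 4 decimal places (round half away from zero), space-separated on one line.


BᵀP = [18.5000 -21.0000]
S = R + BᵀPB = [2] + [58.0000] = [60.0000]
BᵀPA = [-121.0000 7.5000]
K = S⁻¹·BᵀPA = [-2.0167 0.1250]
A−BK = [2.0333 -3.2500; 1.9833 -2.8750]
AᵀP(A−BK) = [20.9833 -19.3750; -19.3750 28.3125]
P' = Q + AᵀP(A−BK) = [38.9833 -22.3750; -22.3750 29.3125]
tr(P') = 68.2958

-2.0167 0.1250


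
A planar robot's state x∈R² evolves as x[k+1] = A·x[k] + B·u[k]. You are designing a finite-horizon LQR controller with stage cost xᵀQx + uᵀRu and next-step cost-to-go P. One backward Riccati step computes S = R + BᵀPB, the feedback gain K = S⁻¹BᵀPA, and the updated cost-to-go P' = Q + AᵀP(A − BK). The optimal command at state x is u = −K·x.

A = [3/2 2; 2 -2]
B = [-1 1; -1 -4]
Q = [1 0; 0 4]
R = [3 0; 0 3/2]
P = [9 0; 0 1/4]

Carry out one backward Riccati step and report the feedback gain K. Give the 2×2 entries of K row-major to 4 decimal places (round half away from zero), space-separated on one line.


BᵀP = [-9.0000 -0.2500; 9.0000 -1.0000]
S = R + BᵀPB = [3 0; 0 3/2] + [9.2500 -8.0000; -8.0000 13.0000] = [12.2500 -8.0000; -8.0000 14.5000]
BᵀPA = [-14.0000 -17.5000; 11.5000 20.0000]
K = S⁻¹·BᵀPA = [-0.9769 -0.8251; 0.2541 0.9241]
A−BK = [0.2690 0.2508; 2.0396 0.8713]
AᵀP(A−BK) = [4.6510 3.8218; 3.8218 4.0792]
P' = Q + AᵀP(A−BK) = [5.6510 3.8218; 3.8218 8.0792]
tr(P') = 13.7302

-0.9769 -0.8251 0.2541 0.9241


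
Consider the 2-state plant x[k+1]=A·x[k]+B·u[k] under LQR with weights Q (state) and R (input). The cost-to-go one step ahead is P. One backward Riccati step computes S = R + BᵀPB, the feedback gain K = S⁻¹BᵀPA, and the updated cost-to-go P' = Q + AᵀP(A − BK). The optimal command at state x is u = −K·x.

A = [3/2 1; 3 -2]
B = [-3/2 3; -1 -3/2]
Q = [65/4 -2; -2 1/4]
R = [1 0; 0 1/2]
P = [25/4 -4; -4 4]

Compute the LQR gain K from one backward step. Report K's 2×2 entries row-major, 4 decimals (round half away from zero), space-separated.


BᵀP = [-5.3750 2.0000; 24.7500 -18.0000]
S = R + BᵀPB = [1 0; 0 1/2] + [6.0625 -19.1250; -19.1250 101.2500] = [7.0625 -19.1250; -19.1250 101.7500]
BᵀPA = [-2.0625 -9.3750; -16.8750 60.7500]
K = S⁻¹·BᵀPA = [-1.5094 0.5893; -0.4496 0.7078]
A−BK = [0.5845 -0.2395; 0.8162 -0.3490]
AᵀP(A−BK) = [3.3629 -1.4651; -1.4651 0.7748]
P' = Q + AᵀP(A−BK) = [19.6129 -3.4651; -3.4651 1.0248]
tr(P') = 20.6377

-1.5094 0.5893 -0.4496 0.7078


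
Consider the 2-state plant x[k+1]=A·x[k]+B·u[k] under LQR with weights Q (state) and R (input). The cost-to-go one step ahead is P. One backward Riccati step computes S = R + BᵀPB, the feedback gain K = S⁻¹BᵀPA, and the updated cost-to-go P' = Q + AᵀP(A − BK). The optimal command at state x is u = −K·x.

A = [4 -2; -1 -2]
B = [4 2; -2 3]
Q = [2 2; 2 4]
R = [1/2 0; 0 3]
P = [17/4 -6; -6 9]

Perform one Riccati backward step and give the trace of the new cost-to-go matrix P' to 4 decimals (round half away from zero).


BᵀP = [29.0000 -42.0000; -9.5000 15.0000]
S = R + BᵀPB = [1/2 0; 0 3] + [200.0000 -68.0000; -68.0000 26.0000] = [200.5000 -68.0000; -68.0000 29.0000]
BᵀPA = [158.0000 26.0000; -53.0000 -11.0000]
K = S⁻¹·BᵀPA = [0.8215 0.0050; 0.0987 -0.3675]
A−BK = [0.5166 -1.2852; 0.3469 -0.8874]
AᵀP(A−BK) = [0.4334 -0.2734; -0.2734 0.8265]
P' = Q + AᵀP(A−BK) = [2.4334 1.7266; 1.7266 4.8265]
tr(P') = 7.2600

7.2600


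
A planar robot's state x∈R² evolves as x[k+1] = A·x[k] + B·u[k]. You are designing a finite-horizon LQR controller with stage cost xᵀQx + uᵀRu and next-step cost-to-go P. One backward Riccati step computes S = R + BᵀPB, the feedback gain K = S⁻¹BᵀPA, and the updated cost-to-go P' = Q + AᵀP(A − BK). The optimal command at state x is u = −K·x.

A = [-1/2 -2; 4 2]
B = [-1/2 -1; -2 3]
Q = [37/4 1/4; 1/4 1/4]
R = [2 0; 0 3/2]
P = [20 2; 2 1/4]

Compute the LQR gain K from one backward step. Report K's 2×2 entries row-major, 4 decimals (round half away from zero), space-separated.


BᵀP = [-14.0000 -1.5000; -14.0000 -1.2500]
S = R + BᵀPB = [2 0; 0 3/2] + [10.0000 9.5000; 9.5000 10.2500] = [12.0000 9.5000; 9.5000 11.7500]
BᵀPA = [1.0000 25.0000; 2.0000 25.5000]
K = S⁻¹·BᵀPA = [-0.1429 1.0148; 0.2857 1.3498]
A−BK = [-0.2857 -0.1429; 2.8571 -0.0197]
AᵀP(A−BK) = [0.5714 0.2857; 0.2857 5.2118]
P' = Q + AᵀP(A−BK) = [9.8214 0.5357; 0.5357 5.4618]
tr(P') = 15.2833

-0.1429 1.0148 0.2857 1.3498


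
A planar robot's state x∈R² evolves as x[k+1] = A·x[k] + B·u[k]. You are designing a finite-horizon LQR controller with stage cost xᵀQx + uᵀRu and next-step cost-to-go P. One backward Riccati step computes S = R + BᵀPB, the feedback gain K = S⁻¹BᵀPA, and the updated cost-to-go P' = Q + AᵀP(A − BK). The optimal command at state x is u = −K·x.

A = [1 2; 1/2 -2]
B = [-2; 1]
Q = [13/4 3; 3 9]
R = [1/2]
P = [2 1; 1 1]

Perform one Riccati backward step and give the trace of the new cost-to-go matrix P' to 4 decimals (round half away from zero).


BᵀP = [-3.0000 -1.0000]
S = R + BᵀPB = [1/2] + [5.0000] = [5.5000]
BᵀPA = [-3.5000 -4.0000]
K = S⁻¹·BᵀPA = [-0.6364 -0.7273]
A−BK = [-0.2727 0.5455; 1.1364 -1.2727]
AᵀP(A−BK) = [1.0227 -0.5455; -0.5455 1.0909]
P' = Q + AᵀP(A−BK) = [4.2727 2.4545; 2.4545 10.0909]
tr(P') = 14.3636

14.3636


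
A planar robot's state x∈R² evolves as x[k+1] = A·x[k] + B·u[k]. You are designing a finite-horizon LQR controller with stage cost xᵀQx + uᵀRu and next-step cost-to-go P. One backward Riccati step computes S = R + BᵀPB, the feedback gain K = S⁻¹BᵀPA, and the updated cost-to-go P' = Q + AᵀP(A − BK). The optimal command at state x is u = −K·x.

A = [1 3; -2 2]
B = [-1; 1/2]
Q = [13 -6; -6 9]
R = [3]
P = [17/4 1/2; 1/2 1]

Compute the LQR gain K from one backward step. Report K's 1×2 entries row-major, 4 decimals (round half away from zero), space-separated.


-0.5714 -1.7143

BᵀP = [-4.0000 0.0000]
S = R + BᵀPB = [3] + [4.0000] = [7.0000]
BᵀPA = [-4.0000 -12.0000]
K = S⁻¹·BᵀPA = [-0.5714 -1.7143]
A−BK = [0.4286 1.2857; -1.7143 2.8571]
AᵀP(A−BK) = [3.9643 -0.1071; -0.1071 27.6786]
P' = Q + AᵀP(A−BK) = [16.9643 -6.1071; -6.1071 36.6786]
tr(P') = 53.6429


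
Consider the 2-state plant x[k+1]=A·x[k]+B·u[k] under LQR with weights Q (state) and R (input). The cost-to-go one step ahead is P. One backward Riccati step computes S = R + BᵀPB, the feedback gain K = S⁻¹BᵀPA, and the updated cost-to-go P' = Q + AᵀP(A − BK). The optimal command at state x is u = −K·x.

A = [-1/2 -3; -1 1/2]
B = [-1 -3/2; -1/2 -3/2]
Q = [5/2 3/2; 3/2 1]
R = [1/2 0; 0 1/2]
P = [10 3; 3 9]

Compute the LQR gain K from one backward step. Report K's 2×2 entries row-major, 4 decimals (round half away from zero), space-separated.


-0.4774 4.0989 0.7287 -1.1862

BᵀP = [-11.5000 -7.5000; -19.5000 -18.0000]
S = R + BᵀPB = [1/2 0; 0 1/2] + [15.2500 28.5000; 28.5000 56.2500] = [15.7500 28.5000; 28.5000 56.7500]
BᵀPA = [13.2500 30.7500; 27.7500 49.5000]
K = S⁻¹·BᵀPA = [-0.4774 4.0989; 0.7287 -1.1862]
A−BK = [0.1157 -0.6805; -0.1456 0.7701]
AᵀP(A−BK) = [0.6031 -2.6425; -2.6425 15.9276]
P' = Q + AᵀP(A−BK) = [3.1031 -1.1425; -1.1425 16.9276]
tr(P') = 20.0307


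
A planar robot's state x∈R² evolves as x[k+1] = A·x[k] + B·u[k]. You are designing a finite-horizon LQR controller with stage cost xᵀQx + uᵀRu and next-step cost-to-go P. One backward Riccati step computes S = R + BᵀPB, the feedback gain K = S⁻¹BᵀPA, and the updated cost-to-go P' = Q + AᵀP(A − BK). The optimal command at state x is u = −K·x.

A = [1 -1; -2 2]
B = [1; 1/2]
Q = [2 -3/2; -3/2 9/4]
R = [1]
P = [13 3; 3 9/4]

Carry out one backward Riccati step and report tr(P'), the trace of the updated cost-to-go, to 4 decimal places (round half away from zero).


BᵀP = [14.5000 4.1250]
S = R + BᵀPB = [1] + [16.5625] = [17.5625]
BᵀPA = [6.2500 -6.2500]
K = S⁻¹·BᵀPA = [0.3559 -0.3559]
A−BK = [0.6441 -0.6441; -2.1779 2.1779]
AᵀP(A−BK) = [7.7758 -7.7758; -7.7758 7.7758]
P' = Q + AᵀP(A−BK) = [9.7758 -9.2758; -9.2758 10.0258]
tr(P') = 19.8016

19.8016


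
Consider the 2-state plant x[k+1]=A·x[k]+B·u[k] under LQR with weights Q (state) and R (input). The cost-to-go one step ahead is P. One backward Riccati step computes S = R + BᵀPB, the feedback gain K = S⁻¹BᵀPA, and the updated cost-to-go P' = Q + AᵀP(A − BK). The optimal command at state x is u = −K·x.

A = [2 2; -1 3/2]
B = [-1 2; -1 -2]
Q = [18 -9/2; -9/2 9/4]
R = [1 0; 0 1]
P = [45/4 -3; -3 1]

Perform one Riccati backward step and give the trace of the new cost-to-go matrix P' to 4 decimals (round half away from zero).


BᵀP = [-8.2500 2.0000; 28.5000 -8.0000]
S = R + BᵀPB = [1 0; 0 1] + [6.2500 -20.5000; -20.5000 73.0000] = [7.2500 -20.5000; -20.5000 74.0000]
BᵀPA = [-18.5000 -13.5000; 65.0000 45.0000]
K = S⁻¹·BᵀPA = [-0.3140 -0.6581; 0.7914 0.4258]
A−BK = [0.1032 0.4903; 0.2688 1.6935]
AᵀP(A−BK) = [0.7505 0.6484; 0.6484 1.2048]
P' = Q + AᵀP(A−BK) = [18.7505 -3.8516; -3.8516 3.4548]
tr(P') = 22.2054

22.2054


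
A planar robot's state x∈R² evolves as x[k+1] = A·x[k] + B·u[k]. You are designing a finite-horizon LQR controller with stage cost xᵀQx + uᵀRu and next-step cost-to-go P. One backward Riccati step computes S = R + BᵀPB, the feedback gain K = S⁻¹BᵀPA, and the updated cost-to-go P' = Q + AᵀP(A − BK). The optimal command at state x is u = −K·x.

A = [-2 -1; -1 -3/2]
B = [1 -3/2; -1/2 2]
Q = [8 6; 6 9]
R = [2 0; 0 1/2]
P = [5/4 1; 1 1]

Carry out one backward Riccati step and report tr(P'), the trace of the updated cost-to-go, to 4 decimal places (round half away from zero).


29.7560

BᵀP = [0.7500 0.5000; 0.1250 0.5000]
S = R + BᵀPB = [2 0; 0 1/2] + [0.5000 -0.1250; -0.1250 0.8125] = [2.5000 -0.1250; -0.1250 1.3125]
BᵀPA = [-2.0000 -1.5000; -0.7500 -0.8750]
K = S⁻¹·BᵀPA = [-0.8325 -0.6364; -0.6507 -0.7273]
A−BK = [-2.1435 -1.4545; -0.1148 -0.3636]
AᵀP(A−BK) = [7.8469 6.1818; 6.1818 4.9091]
P' = Q + AᵀP(A−BK) = [15.8469 12.1818; 12.1818 13.9091]
tr(P') = 29.7560


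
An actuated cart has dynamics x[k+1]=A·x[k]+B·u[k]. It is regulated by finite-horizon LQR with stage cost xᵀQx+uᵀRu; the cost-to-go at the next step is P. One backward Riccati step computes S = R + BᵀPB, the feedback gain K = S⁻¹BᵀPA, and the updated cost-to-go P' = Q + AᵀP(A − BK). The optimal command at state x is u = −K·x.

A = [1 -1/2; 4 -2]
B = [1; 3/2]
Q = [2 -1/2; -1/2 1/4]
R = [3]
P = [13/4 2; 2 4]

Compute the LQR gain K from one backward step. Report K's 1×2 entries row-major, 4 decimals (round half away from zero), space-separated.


BᵀP = [6.2500 8.0000]
S = R + BᵀPB = [3] + [18.2500] = [21.2500]
BᵀPA = [38.2500 -19.1250]
K = S⁻¹·BᵀPA = [1.8000 -0.9000]
A−BK = [-0.8000 0.4000; 1.3000 -0.6500]
AᵀP(A−BK) = [14.4000 -7.2000; -7.2000 3.6000]
P' = Q + AᵀP(A−BK) = [16.4000 -7.7000; -7.7000 3.8500]
tr(P') = 20.2500

1.8000 -0.9000


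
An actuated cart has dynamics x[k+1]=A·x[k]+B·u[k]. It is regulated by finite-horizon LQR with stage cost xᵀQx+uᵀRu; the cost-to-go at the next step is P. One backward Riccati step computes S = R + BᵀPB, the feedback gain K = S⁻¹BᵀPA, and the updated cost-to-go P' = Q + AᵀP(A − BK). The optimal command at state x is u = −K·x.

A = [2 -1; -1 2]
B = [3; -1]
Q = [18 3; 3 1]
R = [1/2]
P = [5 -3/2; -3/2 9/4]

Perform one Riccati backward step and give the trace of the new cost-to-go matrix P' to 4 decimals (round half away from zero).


23.5485

BᵀP = [16.5000 -6.7500]
S = R + BᵀPB = [1/2] + [56.2500] = [56.7500]
BᵀPA = [39.7500 -30.0000]
K = S⁻¹·BᵀPA = [0.7004 -0.5286]
A−BK = [-0.1013 0.5859; -0.2996 1.4714]
AᵀP(A−BK) = [0.4075 -0.9868; -0.9868 4.1410]
P' = Q + AᵀP(A−BK) = [18.4075 2.0132; 2.0132 5.1410]
tr(P') = 23.5485


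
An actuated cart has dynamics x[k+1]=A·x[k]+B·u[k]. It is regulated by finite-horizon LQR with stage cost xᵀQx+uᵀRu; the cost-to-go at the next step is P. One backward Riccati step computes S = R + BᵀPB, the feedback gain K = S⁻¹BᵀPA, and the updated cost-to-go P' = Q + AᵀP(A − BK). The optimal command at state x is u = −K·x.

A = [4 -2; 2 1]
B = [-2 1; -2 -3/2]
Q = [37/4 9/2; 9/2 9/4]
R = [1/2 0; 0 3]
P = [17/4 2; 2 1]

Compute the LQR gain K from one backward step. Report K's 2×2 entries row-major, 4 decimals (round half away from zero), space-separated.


-1.6471 0.5000 0.0672 -0.0714

BᵀP = [-12.5000 -6.0000; 1.2500 0.5000]
S = R + BᵀPB = [1/2 0; 0 3] + [37.0000 -3.5000; -3.5000 0.5000] = [37.5000 -3.5000; -3.5000 3.5000]
BᵀPA = [-62.0000 19.0000; 6.0000 -2.0000]
K = S⁻¹·BᵀPA = [-1.6471 0.5000; 0.0672 -0.0714]
A−BK = [0.6387 -0.9286; -1.1933 1.8929]
AᵀP(A−BK) = [1.4790 -0.5714; -0.5714 0.3571]
P' = Q + AᵀP(A−BK) = [10.7290 3.9286; 3.9286 2.6071]
tr(P') = 13.3361


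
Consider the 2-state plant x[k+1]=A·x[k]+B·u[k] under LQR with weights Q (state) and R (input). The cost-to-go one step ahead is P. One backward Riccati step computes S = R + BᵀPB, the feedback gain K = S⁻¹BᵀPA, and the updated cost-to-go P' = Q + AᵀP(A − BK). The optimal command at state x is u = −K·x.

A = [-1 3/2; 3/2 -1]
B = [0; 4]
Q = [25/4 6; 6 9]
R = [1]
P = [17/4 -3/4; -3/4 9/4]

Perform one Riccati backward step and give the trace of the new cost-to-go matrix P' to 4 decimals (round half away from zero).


28.5912

BᵀP = [-3.0000 9.0000]
S = R + BᵀPB = [1] + [36.0000] = [37.0000]
BᵀPA = [16.5000 -13.5000]
K = S⁻¹·BᵀPA = [0.4459 -0.3649]
A−BK = [-1.0000 1.5000; -0.2838 0.4595]
AᵀP(A−BK) = [4.2044 -6.1672; -6.1672 9.1368]
P' = Q + AᵀP(A−BK) = [10.4544 -0.1672; -0.1672 18.1368]
tr(P') = 28.5912


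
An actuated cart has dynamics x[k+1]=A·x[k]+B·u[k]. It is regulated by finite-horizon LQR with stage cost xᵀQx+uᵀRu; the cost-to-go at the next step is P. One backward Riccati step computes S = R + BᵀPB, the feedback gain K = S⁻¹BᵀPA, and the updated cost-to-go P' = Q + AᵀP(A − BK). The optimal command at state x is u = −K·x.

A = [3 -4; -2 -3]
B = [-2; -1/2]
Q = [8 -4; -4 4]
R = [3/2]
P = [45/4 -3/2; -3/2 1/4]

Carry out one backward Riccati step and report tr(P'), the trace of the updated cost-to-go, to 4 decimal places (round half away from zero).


21.7737

BᵀP = [-21.7500 2.8750]
S = R + BᵀPB = [3/2] + [42.0625] = [43.5625]
BᵀPA = [-71.0000 78.3750]
K = S⁻¹·BᵀPA = [-1.6298 1.7991]
A−BK = [-0.2597 -0.4017; -2.8149 -2.1004]
AᵀP(A−BK) = [4.5312 -4.2611; -4.2611 5.2425]
P' = Q + AᵀP(A−BK) = [12.5312 -8.2611; -8.2611 9.2425]
tr(P') = 21.7737


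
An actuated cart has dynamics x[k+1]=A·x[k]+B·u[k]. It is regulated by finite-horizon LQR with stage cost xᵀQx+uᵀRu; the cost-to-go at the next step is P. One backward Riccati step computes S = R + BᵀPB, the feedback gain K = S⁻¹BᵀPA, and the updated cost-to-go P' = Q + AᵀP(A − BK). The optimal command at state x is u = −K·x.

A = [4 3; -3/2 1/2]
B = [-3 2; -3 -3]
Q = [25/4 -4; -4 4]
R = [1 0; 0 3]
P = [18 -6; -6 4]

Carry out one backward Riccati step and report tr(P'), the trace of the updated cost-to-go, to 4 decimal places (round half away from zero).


BᵀP = [-36.0000 6.0000; 54.0000 -24.0000]
S = R + BᵀPB = [1 0; 0 3] + [90.0000 -90.0000; -90.0000 180.0000] = [91.0000 -90.0000; -90.0000 183.0000]
BᵀPA = [-153.0000 -105.0000; 252.0000 150.0000]
K = S⁻¹·BᵀPA = [-0.6219 -0.6682; 1.0712 0.4911]
A−BK = [-0.0081 0.0133; -0.1521 -0.0314]
AᵀP(A−BK) = [3.9081 2.0214; 2.0214 1.1820]
P' = Q + AᵀP(A−BK) = [10.1581 -1.9786; -1.9786 5.1820]
tr(P') = 15.3401

15.3401


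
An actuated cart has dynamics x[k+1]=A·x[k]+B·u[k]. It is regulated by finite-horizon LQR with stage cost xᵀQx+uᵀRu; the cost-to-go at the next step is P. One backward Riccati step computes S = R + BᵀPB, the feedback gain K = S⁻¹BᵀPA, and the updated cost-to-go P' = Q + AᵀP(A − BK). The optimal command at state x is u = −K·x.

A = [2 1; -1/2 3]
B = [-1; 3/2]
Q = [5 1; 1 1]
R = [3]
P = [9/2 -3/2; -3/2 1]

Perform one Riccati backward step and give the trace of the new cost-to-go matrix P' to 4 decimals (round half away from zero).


15.6053

BᵀP = [-6.7500 3.0000]
S = R + BᵀPB = [3] + [11.2500] = [14.2500]
BᵀPA = [-15.0000 2.2500]
K = S⁻¹·BᵀPA = [-1.0526 0.1579]
A−BK = [0.9474 1.1579; 1.0789 2.7632]
AᵀP(A−BK) = [5.4605 1.6184; 1.6184 4.1447]
P' = Q + AᵀP(A−BK) = [10.4605 2.6184; 2.6184 5.1447]
tr(P') = 15.6053
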